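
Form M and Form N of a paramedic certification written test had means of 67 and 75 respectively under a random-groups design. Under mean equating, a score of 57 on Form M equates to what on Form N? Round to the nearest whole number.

Mean equating: y = x + (M_Y − M_X) = 57 + (75 − 67) = 65

65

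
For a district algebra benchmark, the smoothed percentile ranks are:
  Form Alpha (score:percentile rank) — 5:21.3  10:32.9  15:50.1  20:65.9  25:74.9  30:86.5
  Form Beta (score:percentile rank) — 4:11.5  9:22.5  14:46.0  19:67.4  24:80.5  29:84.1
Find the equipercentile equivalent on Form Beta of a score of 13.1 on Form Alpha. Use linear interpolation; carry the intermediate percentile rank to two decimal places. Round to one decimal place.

13.5

PR of 13.1 on Form Alpha: 32.9 + (13.1 − 10)/(15 − 10) × (50.1 − 32.9) = 43.56
On Form Beta, PR 43.56 falls between score 9 (PR 22.5) and 14 (PR 46.0).
Interpolate: 9 + (43.56 − 22.5)/(46.0 − 22.5) × (14 − 9) = 13.5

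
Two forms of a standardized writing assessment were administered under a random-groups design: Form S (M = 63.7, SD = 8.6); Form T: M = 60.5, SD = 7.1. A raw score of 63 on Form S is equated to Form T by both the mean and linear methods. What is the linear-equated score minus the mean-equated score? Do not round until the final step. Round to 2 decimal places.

Mean-equated: 63 + (60.5 − 63.7) = 59.80
Linear-equated: (7.1/8.6)(63 − 63.7) + 60.5 = 59.922
Difference = 59.922 − 59.80 = 0.12

0.12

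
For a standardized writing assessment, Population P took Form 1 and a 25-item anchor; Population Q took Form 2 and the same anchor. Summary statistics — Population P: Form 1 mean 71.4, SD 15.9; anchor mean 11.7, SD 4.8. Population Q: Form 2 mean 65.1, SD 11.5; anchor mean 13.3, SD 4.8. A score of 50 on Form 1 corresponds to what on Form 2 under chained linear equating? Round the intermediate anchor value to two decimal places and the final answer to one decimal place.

45.8

Form 1 → anchor (Population P): v = (4.8/15.9)(50 − 71.4) + 11.7 = 5.24
anchor → Form 2 (Population Q): y = (11.5/4.8)(5.24 − 13.3) + 65.1 = 45.8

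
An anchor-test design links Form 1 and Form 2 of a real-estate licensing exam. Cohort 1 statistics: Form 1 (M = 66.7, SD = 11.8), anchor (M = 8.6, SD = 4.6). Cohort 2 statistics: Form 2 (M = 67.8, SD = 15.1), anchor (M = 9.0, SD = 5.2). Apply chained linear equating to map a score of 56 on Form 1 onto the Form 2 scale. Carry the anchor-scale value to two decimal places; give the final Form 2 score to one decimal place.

54.5

Form 1 → anchor (Cohort 1): v = (4.6/11.8)(56 − 66.7) + 8.6 = 4.43
anchor → Form 2 (Cohort 2): y = (15.1/5.2)(4.43 − 9.0) + 67.8 = 54.5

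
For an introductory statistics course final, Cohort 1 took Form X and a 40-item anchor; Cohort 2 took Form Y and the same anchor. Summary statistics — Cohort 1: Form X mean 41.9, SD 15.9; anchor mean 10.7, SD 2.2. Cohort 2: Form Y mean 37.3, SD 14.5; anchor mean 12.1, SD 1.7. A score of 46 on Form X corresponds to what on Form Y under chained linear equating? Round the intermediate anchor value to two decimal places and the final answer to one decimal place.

30.2

Form X → anchor (Cohort 1): v = (2.2/15.9)(46 − 41.9) + 10.7 = 11.27
anchor → Form Y (Cohort 2): y = (14.5/1.7)(11.27 − 12.1) + 37.3 = 30.2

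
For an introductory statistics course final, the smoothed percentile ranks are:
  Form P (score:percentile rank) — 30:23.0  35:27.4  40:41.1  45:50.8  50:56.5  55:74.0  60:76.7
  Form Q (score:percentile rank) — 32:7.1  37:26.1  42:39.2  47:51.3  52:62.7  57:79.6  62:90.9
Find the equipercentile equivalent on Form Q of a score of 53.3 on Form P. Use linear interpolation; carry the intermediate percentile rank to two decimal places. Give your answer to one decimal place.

PR of 53.3 on Form P: 56.5 + (53.3 − 50)/(55 − 50) × (74.0 − 56.5) = 68.05
On Form Q, PR 68.05 falls between score 52 (PR 62.7) and 57 (PR 79.6).
Interpolate: 52 + (68.05 − 62.7)/(79.6 − 62.7) × (57 − 52) = 53.6

53.6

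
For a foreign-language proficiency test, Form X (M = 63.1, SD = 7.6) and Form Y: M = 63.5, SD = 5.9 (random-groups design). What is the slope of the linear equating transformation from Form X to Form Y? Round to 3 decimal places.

0.776

A = SD_Y / SD_X = 5.9 / 7.6 = 0.776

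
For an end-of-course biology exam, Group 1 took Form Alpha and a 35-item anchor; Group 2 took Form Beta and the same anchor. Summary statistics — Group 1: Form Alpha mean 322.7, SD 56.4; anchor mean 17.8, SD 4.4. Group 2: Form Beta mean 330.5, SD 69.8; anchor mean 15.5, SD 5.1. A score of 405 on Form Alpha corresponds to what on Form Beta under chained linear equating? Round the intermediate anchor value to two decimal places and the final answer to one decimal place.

Form Alpha → anchor (Group 1): v = (4.4/56.4)(405 − 322.7) + 17.8 = 24.22
anchor → Form Beta (Group 2): y = (69.8/5.1)(24.22 − 15.5) + 330.5 = 449.8

449.8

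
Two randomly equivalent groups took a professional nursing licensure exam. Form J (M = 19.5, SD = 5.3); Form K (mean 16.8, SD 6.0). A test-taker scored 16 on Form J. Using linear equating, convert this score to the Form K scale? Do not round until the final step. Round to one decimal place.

12.8

Linear equating: y = (SD_Y/SD_X)(x − M_X) + M_Y
y = (6.0/5.3)(16 − 19.5) + 16.8
y = 1.132075 × -3.5 + 16.8 = -3.9623 + 16.8 = 12.8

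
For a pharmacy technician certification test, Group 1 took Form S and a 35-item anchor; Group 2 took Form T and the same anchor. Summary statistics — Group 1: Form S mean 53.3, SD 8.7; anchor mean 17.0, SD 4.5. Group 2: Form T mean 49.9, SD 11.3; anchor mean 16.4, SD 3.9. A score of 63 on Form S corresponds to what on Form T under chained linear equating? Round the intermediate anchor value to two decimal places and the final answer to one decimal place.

Form S → anchor (Group 1): v = (4.5/8.7)(63 − 53.3) + 17.0 = 22.02
anchor → Form T (Group 2): y = (11.3/3.9)(22.02 − 16.4) + 49.9 = 66.2

66.2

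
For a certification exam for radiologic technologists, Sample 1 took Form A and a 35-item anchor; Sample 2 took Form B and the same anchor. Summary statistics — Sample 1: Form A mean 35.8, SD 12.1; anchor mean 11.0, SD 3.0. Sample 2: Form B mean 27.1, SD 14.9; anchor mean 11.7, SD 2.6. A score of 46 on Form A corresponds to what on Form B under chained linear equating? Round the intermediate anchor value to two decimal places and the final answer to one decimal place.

Form A → anchor (Sample 1): v = (3.0/12.1)(46 − 35.8) + 11.0 = 13.53
anchor → Form B (Sample 2): y = (14.9/2.6)(13.53 − 11.7) + 27.1 = 37.6

37.6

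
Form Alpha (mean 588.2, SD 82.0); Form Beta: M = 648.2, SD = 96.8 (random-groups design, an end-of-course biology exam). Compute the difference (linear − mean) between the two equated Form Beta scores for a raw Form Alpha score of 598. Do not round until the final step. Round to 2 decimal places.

1.77

Mean-equated: 598 + (648.2 − 588.2) = 658.00
Linear-equated: (96.8/82.0)(598 − 588.2) + 648.2 = 659.769
Difference = 659.769 − 658.00 = 1.77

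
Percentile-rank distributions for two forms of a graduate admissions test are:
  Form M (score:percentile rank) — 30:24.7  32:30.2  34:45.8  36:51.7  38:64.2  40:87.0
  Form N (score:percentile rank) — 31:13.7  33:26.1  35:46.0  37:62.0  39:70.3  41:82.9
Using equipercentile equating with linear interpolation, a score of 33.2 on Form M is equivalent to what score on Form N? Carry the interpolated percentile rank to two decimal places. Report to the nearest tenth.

34.4

PR of 33.2 on Form M: 30.2 + (33.2 − 32)/(34 − 32) × (45.8 − 30.2) = 39.56
On Form N, PR 39.56 falls between score 33 (PR 26.1) and 35 (PR 46.0).
Interpolate: 33 + (39.56 − 26.1)/(46.0 − 26.1) × (35 − 33) = 34.4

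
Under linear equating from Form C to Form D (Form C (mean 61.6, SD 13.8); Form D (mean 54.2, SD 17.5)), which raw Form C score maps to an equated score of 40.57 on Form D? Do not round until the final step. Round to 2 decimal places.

50.85

Invert y = (SD_Y/SD_X)(x − M_X) + M_Y:
x = (SD_X/SD_Y)(y − M_Y) + M_X = (13.8/17.5)(40.57 − 54.2) + 61.6
x = 0.788571 × -13.630 + 61.6 = 50.85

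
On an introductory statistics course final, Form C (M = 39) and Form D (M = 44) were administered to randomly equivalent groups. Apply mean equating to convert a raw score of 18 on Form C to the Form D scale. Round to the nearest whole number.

Mean equating: y = x + (M_Y − M_X) = 18 + (44 − 39) = 23

23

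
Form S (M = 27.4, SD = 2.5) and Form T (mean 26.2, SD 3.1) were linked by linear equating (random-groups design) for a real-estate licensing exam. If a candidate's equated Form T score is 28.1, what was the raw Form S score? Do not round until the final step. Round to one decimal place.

Invert y = (SD_Y/SD_X)(x − M_X) + M_Y:
x = (SD_X/SD_Y)(y − M_Y) + M_X = (2.5/3.1)(28.1 − 26.2) + 27.4
x = 0.806452 × 1.900 + 27.4 = 28.9

28.9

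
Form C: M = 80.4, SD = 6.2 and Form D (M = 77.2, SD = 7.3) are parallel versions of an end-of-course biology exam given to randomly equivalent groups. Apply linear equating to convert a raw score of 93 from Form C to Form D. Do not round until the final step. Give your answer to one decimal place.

Linear equating: y = (SD_Y/SD_X)(x − M_X) + M_Y
y = (7.3/6.2)(93 − 80.4) + 77.2
y = 1.177419 × 12.6 + 77.2 = 14.8355 + 77.2 = 92.0

92.0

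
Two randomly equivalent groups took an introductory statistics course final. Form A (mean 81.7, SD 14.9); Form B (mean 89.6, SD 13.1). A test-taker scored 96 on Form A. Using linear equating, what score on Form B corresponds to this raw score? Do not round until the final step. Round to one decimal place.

102.2

Linear equating: y = (SD_Y/SD_X)(x − M_X) + M_Y
y = (13.1/14.9)(96 − 81.7) + 89.6
y = 0.879195 × 14.3 + 89.6 = 12.5725 + 89.6 = 102.2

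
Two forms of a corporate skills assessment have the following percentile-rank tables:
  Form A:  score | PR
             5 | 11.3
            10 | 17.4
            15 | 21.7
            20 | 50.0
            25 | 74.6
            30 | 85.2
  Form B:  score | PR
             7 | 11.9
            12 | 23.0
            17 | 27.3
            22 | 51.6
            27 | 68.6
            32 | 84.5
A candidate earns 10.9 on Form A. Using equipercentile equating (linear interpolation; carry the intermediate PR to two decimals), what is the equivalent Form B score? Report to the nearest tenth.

9.8

PR of 10.9 on Form A: 17.4 + (10.9 − 10)/(15 − 10) × (21.7 − 17.4) = 18.17
On Form B, PR 18.17 falls between score 7 (PR 11.9) and 12 (PR 23.0).
Interpolate: 7 + (18.17 − 11.9)/(23.0 − 11.9) × (12 − 7) = 9.8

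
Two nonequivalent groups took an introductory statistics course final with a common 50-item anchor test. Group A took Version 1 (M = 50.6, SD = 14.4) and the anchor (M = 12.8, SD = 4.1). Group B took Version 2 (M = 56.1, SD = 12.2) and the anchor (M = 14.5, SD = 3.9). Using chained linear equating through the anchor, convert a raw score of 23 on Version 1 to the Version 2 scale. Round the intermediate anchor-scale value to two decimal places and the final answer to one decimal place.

26.2

Version 1 → anchor (Group A): v = (4.1/14.4)(23 − 50.6) + 12.8 = 4.94
anchor → Version 2 (Group B): y = (12.2/3.9)(4.94 − 14.5) + 56.1 = 26.2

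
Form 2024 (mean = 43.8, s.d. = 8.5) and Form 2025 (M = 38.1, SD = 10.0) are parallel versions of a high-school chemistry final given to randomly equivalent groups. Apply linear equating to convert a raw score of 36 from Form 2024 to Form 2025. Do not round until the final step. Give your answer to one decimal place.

Linear equating: y = (SD_Y/SD_X)(x − M_X) + M_Y
y = (10.0/8.5)(36 − 43.8) + 38.1
y = 1.176471 × -7.8 + 38.1 = -9.1765 + 38.1 = 28.9

28.9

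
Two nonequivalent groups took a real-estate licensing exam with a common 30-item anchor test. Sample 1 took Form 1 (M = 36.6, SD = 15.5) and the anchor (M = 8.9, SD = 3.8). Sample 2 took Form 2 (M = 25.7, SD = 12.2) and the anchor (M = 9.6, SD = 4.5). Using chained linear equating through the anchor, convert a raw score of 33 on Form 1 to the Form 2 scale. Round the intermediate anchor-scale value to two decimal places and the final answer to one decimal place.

Form 1 → anchor (Sample 1): v = (3.8/15.5)(33 − 36.6) + 8.9 = 8.02
anchor → Form 2 (Sample 2): y = (12.2/4.5)(8.02 − 9.6) + 25.7 = 21.4

21.4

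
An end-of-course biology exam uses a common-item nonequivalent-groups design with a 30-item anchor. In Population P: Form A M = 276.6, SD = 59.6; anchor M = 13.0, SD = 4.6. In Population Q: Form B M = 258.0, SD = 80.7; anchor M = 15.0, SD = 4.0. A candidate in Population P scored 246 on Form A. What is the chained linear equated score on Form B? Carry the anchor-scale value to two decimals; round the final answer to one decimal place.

Form A → anchor (Population P): v = (4.6/59.6)(246 − 276.6) + 13.0 = 10.64
anchor → Form B (Population Q): y = (80.7/4.0)(10.64 − 15.0) + 258.0 = 170.0

170.0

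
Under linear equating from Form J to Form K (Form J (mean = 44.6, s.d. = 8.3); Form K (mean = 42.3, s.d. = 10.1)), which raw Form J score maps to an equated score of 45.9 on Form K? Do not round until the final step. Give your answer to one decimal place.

47.6

Invert y = (SD_Y/SD_X)(x − M_X) + M_Y:
x = (SD_X/SD_Y)(y − M_Y) + M_X = (8.3/10.1)(45.9 − 42.3) + 44.6
x = 0.821782 × 3.600 + 44.6 = 47.6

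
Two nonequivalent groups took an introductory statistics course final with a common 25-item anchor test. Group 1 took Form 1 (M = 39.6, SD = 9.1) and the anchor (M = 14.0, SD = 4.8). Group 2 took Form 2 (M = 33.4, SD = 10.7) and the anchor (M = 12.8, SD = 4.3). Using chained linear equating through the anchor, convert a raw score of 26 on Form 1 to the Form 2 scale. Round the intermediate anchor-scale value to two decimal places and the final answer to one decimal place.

Form 1 → anchor (Group 1): v = (4.8/9.1)(26 − 39.6) + 14.0 = 6.83
anchor → Form 2 (Group 2): y = (10.7/4.3)(6.83 − 12.8) + 33.4 = 18.5

18.5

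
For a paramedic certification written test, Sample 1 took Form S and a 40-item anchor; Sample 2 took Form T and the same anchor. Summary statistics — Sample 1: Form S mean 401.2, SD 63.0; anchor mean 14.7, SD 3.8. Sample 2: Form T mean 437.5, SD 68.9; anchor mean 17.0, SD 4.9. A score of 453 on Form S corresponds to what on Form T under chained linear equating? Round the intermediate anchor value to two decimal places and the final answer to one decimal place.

449.0

Form S → anchor (Sample 1): v = (3.8/63.0)(453 − 401.2) + 14.7 = 17.82
anchor → Form T (Sample 2): y = (68.9/4.9)(17.82 − 17.0) + 437.5 = 449.0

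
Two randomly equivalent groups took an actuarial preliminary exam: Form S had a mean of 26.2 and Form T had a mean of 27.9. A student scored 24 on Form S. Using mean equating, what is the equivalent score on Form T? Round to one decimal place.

25.7

Mean equating: y = x + (M_Y − M_X) = 24 + (27.9 − 26.2) = 25.7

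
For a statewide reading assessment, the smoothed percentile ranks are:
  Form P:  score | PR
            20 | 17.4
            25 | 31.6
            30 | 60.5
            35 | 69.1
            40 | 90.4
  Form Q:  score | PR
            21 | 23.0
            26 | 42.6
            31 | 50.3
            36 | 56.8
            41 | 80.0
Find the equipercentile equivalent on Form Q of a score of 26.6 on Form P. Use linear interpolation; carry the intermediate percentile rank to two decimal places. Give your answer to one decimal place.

25.6

PR of 26.6 on Form P: 31.6 + (26.6 − 25)/(30 − 25) × (60.5 − 31.6) = 40.85
On Form Q, PR 40.85 falls between score 21 (PR 23.0) and 26 (PR 42.6).
Interpolate: 21 + (40.85 − 23.0)/(42.6 − 23.0) × (26 − 21) = 25.6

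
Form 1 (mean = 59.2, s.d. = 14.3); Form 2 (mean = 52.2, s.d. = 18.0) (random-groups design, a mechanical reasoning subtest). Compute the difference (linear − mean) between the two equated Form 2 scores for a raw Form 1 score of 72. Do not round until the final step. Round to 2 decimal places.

Mean-equated: 72 + (52.2 − 59.2) = 65.00
Linear-equated: (18.0/14.3)(72 − 59.2) + 52.2 = 68.312
Difference = 68.312 − 65.00 = 3.31

3.31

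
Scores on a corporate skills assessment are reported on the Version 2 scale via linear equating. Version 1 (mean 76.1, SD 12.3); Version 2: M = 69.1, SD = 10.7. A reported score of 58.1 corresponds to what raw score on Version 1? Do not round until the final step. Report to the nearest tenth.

63.5

Invert y = (SD_Y/SD_X)(x − M_X) + M_Y:
x = (SD_X/SD_Y)(y − M_Y) + M_X = (12.3/10.7)(58.1 − 69.1) + 76.1
x = 1.149533 × -11.000 + 76.1 = 63.5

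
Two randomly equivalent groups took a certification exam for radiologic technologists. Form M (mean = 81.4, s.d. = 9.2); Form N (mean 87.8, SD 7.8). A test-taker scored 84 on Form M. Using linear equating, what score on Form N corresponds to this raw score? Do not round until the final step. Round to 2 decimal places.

90.00

Linear equating: y = (SD_Y/SD_X)(x − M_X) + M_Y
y = (7.8/9.2)(84 − 81.4) + 87.8
y = 0.847826 × 2.6 + 87.8 = 2.2043 + 87.8 = 90.00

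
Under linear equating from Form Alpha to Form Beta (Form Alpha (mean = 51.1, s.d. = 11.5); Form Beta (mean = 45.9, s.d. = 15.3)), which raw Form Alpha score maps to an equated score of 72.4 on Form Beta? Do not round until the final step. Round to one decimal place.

71.0

Invert y = (SD_Y/SD_X)(x − M_X) + M_Y:
x = (SD_X/SD_Y)(y − M_Y) + M_X = (11.5/15.3)(72.4 − 45.9) + 51.1
x = 0.751634 × 26.500 + 51.1 = 71.0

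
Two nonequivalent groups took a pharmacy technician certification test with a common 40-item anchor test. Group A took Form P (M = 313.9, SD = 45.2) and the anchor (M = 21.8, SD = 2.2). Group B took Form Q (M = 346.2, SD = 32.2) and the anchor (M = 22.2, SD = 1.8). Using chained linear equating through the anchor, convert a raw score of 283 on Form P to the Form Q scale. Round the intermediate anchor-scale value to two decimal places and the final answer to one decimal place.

Form P → anchor (Group A): v = (2.2/45.2)(283 − 313.9) + 21.8 = 20.30
anchor → Form Q (Group B): y = (32.2/1.8)(20.30 − 22.2) + 346.2 = 312.2

312.2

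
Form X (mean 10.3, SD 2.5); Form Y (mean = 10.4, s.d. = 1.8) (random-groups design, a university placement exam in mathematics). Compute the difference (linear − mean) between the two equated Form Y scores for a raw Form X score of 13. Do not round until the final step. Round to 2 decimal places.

Mean-equated: 13 + (10.4 − 10.3) = 13.10
Linear-equated: (1.8/2.5)(13 − 10.3) + 10.4 = 12.344
Difference = 12.344 − 13.10 = -0.76

-0.76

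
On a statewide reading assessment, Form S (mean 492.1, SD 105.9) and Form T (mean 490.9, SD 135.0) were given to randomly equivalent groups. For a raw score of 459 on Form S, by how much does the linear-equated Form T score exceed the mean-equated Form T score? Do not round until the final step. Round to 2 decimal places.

Mean-equated: 459 + (490.9 − 492.1) = 457.80
Linear-equated: (135.0/105.9)(459 − 492.1) + 490.9 = 448.705
Difference = 448.705 − 457.80 = -9.10

-9.10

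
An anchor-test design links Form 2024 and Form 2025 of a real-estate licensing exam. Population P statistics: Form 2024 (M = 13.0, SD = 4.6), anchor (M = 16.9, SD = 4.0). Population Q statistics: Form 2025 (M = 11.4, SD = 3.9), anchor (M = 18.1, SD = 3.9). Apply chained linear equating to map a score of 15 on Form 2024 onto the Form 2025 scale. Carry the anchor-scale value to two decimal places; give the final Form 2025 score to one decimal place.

11.9

Form 2024 → anchor (Population P): v = (4.0/4.6)(15 − 13.0) + 16.9 = 18.64
anchor → Form 2025 (Population Q): y = (3.9/3.9)(18.64 − 18.1) + 11.4 = 11.9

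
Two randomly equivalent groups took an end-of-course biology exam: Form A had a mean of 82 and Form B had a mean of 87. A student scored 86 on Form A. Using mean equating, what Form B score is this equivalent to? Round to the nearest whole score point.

91

Mean equating: y = x + (M_Y − M_X) = 86 + (87 − 82) = 91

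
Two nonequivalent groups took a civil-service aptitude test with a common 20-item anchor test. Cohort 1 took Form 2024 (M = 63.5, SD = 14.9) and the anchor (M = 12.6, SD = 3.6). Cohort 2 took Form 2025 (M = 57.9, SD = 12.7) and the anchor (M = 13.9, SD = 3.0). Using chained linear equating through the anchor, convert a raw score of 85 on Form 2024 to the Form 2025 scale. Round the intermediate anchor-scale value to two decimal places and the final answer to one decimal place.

74.4

Form 2024 → anchor (Cohort 1): v = (3.6/14.9)(85 − 63.5) + 12.6 = 17.79
anchor → Form 2025 (Cohort 2): y = (12.7/3.0)(17.79 − 13.9) + 57.9 = 74.4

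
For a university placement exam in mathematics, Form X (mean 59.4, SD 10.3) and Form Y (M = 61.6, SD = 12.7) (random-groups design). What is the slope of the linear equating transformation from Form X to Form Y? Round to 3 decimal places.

A = SD_Y / SD_X = 12.7 / 10.3 = 1.233

1.233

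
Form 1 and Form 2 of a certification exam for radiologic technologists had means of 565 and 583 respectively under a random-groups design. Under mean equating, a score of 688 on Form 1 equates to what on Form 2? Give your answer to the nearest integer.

Mean equating: y = x + (M_Y − M_X) = 688 + (583 − 565) = 706

706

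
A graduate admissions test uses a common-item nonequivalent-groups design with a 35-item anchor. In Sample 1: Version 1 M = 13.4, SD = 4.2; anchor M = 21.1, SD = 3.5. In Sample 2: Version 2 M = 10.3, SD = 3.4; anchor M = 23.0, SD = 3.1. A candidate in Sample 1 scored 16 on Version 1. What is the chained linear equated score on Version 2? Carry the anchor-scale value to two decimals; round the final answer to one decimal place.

10.6

Version 1 → anchor (Sample 1): v = (3.5/4.2)(16 − 13.4) + 21.1 = 23.27
anchor → Version 2 (Sample 2): y = (3.4/3.1)(23.27 − 23.0) + 10.3 = 10.6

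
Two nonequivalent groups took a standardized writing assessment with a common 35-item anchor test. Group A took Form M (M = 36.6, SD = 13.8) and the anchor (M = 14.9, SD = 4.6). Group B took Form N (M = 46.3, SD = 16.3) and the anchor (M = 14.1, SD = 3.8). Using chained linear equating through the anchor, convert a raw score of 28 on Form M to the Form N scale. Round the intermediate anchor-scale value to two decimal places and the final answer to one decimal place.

Form M → anchor (Group A): v = (4.6/13.8)(28 − 36.6) + 14.9 = 12.03
anchor → Form N (Group B): y = (16.3/3.8)(12.03 − 14.1) + 46.3 = 37.4

37.4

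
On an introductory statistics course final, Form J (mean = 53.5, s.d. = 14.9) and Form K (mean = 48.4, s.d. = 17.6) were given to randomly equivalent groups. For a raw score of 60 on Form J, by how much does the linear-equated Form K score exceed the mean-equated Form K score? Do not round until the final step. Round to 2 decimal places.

Mean-equated: 60 + (48.4 − 53.5) = 54.90
Linear-equated: (17.6/14.9)(60 − 53.5) + 48.4 = 56.078
Difference = 56.078 − 54.90 = 1.18

1.18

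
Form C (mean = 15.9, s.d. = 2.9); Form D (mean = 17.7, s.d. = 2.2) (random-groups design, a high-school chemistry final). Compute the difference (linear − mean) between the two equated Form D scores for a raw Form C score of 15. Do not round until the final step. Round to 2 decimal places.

Mean-equated: 15 + (17.7 − 15.9) = 16.80
Linear-equated: (2.2/2.9)(15 − 15.9) + 17.7 = 17.017
Difference = 17.017 − 16.80 = 0.22

0.22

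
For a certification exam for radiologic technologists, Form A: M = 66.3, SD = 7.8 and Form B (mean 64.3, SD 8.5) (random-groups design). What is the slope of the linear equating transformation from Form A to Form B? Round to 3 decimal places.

A = SD_Y / SD_X = 8.5 / 7.8 = 1.090

1.090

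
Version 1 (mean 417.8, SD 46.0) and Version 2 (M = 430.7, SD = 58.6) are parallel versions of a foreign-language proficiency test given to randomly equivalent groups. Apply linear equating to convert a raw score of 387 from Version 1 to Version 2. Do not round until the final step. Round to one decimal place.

391.5

Linear equating: y = (SD_Y/SD_X)(x − M_X) + M_Y
y = (58.6/46.0)(387 − 417.8) + 430.7
y = 1.273913 × -30.8 + 430.7 = -39.2365 + 430.7 = 391.5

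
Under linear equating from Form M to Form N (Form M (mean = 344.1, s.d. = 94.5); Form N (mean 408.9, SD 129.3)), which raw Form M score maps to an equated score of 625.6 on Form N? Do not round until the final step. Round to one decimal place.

502.5

Invert y = (SD_Y/SD_X)(x − M_X) + M_Y:
x = (SD_X/SD_Y)(y − M_Y) + M_X = (94.5/129.3)(625.6 − 408.9) + 344.1
x = 0.730858 × 216.700 + 344.1 = 502.5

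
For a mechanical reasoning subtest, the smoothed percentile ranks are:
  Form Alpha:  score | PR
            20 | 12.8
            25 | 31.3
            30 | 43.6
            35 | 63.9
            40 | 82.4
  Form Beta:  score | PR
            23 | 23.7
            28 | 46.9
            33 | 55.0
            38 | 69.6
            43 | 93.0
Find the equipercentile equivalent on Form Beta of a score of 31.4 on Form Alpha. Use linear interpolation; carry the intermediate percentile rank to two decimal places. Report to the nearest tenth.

PR of 31.4 on Form Alpha: 43.6 + (31.4 − 30)/(35 − 30) × (63.9 − 43.6) = 49.28
On Form Beta, PR 49.28 falls between score 28 (PR 46.9) and 33 (PR 55.0).
Interpolate: 28 + (49.28 − 46.9)/(55.0 − 46.9) × (33 − 28) = 29.5

29.5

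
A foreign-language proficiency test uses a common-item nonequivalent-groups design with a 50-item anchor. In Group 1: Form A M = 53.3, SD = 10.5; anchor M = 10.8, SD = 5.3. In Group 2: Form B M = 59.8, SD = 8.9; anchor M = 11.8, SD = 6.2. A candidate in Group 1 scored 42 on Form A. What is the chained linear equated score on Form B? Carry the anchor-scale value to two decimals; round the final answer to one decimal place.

Form A → anchor (Group 1): v = (5.3/10.5)(42 − 53.3) + 10.8 = 5.10
anchor → Form B (Group 2): y = (8.9/6.2)(5.10 − 11.8) + 59.8 = 50.2

50.2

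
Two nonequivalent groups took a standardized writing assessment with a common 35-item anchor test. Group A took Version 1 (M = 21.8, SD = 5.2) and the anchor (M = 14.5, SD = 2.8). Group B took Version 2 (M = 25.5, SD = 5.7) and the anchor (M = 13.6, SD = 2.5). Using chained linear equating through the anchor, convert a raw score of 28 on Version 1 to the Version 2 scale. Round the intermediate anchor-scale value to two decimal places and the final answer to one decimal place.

35.2

Version 1 → anchor (Group A): v = (2.8/5.2)(28 − 21.8) + 14.5 = 17.84
anchor → Version 2 (Group B): y = (5.7/2.5)(17.84 − 13.6) + 25.5 = 35.2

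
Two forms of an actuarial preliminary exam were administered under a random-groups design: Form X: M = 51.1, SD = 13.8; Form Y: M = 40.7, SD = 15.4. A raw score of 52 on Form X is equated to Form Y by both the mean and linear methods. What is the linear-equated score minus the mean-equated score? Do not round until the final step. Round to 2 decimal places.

0.10

Mean-equated: 52 + (40.7 − 51.1) = 41.60
Linear-equated: (15.4/13.8)(52 − 51.1) + 40.7 = 41.704
Difference = 41.704 − 41.60 = 0.10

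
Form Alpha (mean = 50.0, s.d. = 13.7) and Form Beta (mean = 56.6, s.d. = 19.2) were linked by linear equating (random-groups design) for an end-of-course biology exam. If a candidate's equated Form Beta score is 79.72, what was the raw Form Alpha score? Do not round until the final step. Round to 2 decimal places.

66.50

Invert y = (SD_Y/SD_X)(x − M_X) + M_Y:
x = (SD_X/SD_Y)(y − M_Y) + M_X = (13.7/19.2)(79.72 − 56.6) + 50.0
x = 0.713542 × 23.120 + 50.0 = 66.50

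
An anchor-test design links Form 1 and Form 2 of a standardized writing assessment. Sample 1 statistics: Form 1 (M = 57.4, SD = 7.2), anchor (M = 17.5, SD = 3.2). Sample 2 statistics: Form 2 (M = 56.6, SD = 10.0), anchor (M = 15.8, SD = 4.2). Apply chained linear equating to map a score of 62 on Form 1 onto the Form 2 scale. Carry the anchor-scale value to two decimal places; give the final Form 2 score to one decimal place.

Form 1 → anchor (Sample 1): v = (3.2/7.2)(62 − 57.4) + 17.5 = 19.54
anchor → Form 2 (Sample 2): y = (10.0/4.2)(19.54 − 15.8) + 56.6 = 65.5

65.5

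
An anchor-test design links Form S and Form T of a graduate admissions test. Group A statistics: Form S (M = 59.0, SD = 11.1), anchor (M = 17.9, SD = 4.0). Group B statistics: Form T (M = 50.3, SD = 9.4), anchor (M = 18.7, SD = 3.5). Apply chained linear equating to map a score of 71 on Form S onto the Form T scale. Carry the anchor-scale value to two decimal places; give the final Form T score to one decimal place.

59.8

Form S → anchor (Group A): v = (4.0/11.1)(71 − 59.0) + 17.9 = 22.22
anchor → Form T (Group B): y = (9.4/3.5)(22.22 − 18.7) + 50.3 = 59.8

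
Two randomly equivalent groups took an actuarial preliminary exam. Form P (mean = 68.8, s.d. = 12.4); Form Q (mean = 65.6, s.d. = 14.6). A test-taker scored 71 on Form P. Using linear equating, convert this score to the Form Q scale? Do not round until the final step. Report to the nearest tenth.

68.2

Linear equating: y = (SD_Y/SD_X)(x − M_X) + M_Y
y = (14.6/12.4)(71 − 68.8) + 65.6
y = 1.177419 × 2.2 + 65.6 = 2.5903 + 65.6 = 68.2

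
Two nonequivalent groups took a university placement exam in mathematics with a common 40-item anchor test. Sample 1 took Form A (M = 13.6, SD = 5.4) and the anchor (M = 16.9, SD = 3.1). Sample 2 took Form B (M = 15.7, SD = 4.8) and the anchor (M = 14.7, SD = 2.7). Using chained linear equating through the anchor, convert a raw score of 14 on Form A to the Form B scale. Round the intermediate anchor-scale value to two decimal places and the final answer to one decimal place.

Form A → anchor (Sample 1): v = (3.1/5.4)(14 − 13.6) + 16.9 = 17.13
anchor → Form B (Sample 2): y = (4.8/2.7)(17.13 − 14.7) + 15.7 = 20.0

20.0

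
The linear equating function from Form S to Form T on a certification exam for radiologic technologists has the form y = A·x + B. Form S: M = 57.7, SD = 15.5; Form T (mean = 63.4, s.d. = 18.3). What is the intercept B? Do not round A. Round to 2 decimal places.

A = SD_Y / SD_X = 18.3 / 15.5 = 1.180645
B = M_Y − A·M_X = 63.4 − 1.180645 × 57.7 = -4.72

-4.72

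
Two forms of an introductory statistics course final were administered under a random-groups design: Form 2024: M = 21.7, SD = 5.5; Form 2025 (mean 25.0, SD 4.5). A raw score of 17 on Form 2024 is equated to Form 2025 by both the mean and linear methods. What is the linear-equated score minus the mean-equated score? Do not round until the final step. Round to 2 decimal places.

0.85

Mean-equated: 17 + (25.0 − 21.7) = 20.30
Linear-equated: (4.5/5.5)(17 − 21.7) + 25.0 = 21.155
Difference = 21.155 − 20.30 = 0.85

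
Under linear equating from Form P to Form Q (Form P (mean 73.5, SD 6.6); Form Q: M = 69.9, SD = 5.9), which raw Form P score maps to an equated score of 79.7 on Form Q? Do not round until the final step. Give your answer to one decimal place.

Invert y = (SD_Y/SD_X)(x − M_X) + M_Y:
x = (SD_X/SD_Y)(y − M_Y) + M_X = (6.6/5.9)(79.7 − 69.9) + 73.5
x = 1.118644 × 9.800 + 73.5 = 84.5

84.5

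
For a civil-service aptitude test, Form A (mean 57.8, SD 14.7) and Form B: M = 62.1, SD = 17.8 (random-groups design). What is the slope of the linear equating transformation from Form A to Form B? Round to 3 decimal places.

1.211

A = SD_Y / SD_X = 17.8 / 14.7 = 1.211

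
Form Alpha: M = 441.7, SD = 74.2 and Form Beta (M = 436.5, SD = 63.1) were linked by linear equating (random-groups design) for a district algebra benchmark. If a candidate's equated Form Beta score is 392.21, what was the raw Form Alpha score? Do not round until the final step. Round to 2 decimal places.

Invert y = (SD_Y/SD_X)(x − M_X) + M_Y:
x = (SD_X/SD_Y)(y − M_Y) + M_X = (74.2/63.1)(392.21 − 436.5) + 441.7
x = 1.175911 × -44.290 + 441.7 = 389.62

389.62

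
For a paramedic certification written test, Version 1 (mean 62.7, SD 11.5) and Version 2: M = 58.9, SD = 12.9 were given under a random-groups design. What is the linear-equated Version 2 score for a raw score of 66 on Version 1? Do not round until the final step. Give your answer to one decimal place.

Linear equating: y = (SD_Y/SD_X)(x − M_X) + M_Y
y = (12.9/11.5)(66 − 62.7) + 58.9
y = 1.121739 × 3.3 + 58.9 = 3.7017 + 58.9 = 62.6

62.6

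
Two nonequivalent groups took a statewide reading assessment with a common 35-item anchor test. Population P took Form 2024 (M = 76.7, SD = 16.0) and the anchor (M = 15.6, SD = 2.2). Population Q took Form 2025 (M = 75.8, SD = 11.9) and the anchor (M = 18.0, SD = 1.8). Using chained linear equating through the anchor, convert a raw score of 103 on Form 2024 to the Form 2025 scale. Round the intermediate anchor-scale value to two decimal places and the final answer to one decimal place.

83.9

Form 2024 → anchor (Population P): v = (2.2/16.0)(103 − 76.7) + 15.6 = 19.22
anchor → Form 2025 (Population Q): y = (11.9/1.8)(19.22 − 18.0) + 75.8 = 83.9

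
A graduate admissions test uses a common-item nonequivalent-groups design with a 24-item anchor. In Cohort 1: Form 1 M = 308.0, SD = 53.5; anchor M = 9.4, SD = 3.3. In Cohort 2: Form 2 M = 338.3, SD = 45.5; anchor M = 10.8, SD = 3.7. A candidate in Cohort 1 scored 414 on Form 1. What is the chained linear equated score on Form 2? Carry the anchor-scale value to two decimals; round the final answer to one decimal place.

Form 1 → anchor (Cohort 1): v = (3.3/53.5)(414 − 308.0) + 9.4 = 15.94
anchor → Form 2 (Cohort 2): y = (45.5/3.7)(15.94 − 10.8) + 338.3 = 401.5

401.5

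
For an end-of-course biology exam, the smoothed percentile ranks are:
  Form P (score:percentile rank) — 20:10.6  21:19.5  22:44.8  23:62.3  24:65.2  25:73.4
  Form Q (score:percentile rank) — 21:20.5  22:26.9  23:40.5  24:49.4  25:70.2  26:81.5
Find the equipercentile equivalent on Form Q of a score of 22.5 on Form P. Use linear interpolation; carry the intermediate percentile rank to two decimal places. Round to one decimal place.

24.2

PR of 22.5 on Form P: 44.8 + (22.5 − 22)/(23 − 22) × (62.3 − 44.8) = 53.55
On Form Q, PR 53.55 falls between score 24 (PR 49.4) and 25 (PR 70.2).
Interpolate: 24 + (53.55 − 49.4)/(70.2 − 49.4) × (25 − 24) = 24.2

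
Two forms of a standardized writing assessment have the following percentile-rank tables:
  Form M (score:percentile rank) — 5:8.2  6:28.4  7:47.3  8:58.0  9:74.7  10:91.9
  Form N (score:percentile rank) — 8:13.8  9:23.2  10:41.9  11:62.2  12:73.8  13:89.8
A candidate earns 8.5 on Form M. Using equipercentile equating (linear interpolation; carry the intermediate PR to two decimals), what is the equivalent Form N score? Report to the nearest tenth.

PR of 8.5 on Form M: 58.0 + (8.5 − 8)/(9 − 8) × (74.7 − 58.0) = 66.35
On Form N, PR 66.35 falls between score 11 (PR 62.2) and 12 (PR 73.8).
Interpolate: 11 + (66.35 − 62.2)/(73.8 − 62.2) × (12 − 11) = 11.4

11.4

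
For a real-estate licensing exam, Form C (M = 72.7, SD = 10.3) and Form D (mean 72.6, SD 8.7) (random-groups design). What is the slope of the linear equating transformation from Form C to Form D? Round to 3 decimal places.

A = SD_Y / SD_X = 8.7 / 10.3 = 0.845

0.845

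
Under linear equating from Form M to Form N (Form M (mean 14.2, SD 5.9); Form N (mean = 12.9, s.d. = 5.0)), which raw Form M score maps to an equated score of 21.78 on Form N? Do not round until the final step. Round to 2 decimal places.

Invert y = (SD_Y/SD_X)(x − M_X) + M_Y:
x = (SD_X/SD_Y)(y − M_Y) + M_X = (5.9/5.0)(21.78 − 12.9) + 14.2
x = 1.180000 × 8.880 + 14.2 = 24.68

24.68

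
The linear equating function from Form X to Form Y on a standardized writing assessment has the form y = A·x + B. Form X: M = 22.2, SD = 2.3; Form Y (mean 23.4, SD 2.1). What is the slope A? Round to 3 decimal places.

0.913

A = SD_Y / SD_X = 2.1 / 2.3 = 0.913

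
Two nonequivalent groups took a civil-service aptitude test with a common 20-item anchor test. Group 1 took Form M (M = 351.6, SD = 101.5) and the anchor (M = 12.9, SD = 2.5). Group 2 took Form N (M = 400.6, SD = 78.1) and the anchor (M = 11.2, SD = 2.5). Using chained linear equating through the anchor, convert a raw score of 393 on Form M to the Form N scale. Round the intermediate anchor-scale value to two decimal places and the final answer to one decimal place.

Form M → anchor (Group 1): v = (2.5/101.5)(393 − 351.6) + 12.9 = 13.92
anchor → Form N (Group 2): y = (78.1/2.5)(13.92 − 11.2) + 400.6 = 485.6

485.6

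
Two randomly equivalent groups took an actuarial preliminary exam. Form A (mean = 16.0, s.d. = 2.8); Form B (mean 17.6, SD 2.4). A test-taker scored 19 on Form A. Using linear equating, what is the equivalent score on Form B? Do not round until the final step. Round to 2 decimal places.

Linear equating: y = (SD_Y/SD_X)(x − M_X) + M_Y
y = (2.4/2.8)(19 − 16.0) + 17.6
y = 0.857143 × 3.0 + 17.6 = 2.5714 + 17.6 = 20.17

20.17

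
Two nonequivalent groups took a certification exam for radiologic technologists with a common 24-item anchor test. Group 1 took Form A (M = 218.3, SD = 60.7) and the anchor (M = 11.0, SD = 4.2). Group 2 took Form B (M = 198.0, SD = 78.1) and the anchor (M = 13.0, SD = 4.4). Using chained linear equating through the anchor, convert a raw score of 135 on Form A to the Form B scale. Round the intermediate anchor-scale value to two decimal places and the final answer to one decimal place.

60.3

Form A → anchor (Group 1): v = (4.2/60.7)(135 − 218.3) + 11.0 = 5.24
anchor → Form B (Group 2): y = (78.1/4.4)(5.24 − 13.0) + 198.0 = 60.3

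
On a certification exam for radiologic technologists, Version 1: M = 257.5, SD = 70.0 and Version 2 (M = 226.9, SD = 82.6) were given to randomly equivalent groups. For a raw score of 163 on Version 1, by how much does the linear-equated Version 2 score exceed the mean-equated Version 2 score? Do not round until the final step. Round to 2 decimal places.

Mean-equated: 163 + (226.9 − 257.5) = 132.40
Linear-equated: (82.6/70.0)(163 − 257.5) + 226.9 = 115.390
Difference = 115.390 − 132.40 = -17.01

-17.01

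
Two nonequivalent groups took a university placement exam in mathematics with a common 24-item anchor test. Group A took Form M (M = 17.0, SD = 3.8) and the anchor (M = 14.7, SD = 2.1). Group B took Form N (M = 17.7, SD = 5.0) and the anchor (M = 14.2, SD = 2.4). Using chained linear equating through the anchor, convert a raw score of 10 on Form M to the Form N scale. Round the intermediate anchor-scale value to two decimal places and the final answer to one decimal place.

Form M → anchor (Group A): v = (2.1/3.8)(10 − 17.0) + 14.7 = 10.83
anchor → Form N (Group B): y = (5.0/2.4)(10.83 − 14.2) + 17.7 = 10.7

10.7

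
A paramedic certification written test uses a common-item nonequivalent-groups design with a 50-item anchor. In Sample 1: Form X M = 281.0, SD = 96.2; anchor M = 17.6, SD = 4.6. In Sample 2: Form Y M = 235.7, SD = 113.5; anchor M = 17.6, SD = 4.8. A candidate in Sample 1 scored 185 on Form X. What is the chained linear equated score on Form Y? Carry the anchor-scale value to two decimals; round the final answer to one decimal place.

127.2

Form X → anchor (Sample 1): v = (4.6/96.2)(185 − 281.0) + 17.6 = 13.01
anchor → Form Y (Sample 2): y = (113.5/4.8)(13.01 − 17.6) + 235.7 = 127.2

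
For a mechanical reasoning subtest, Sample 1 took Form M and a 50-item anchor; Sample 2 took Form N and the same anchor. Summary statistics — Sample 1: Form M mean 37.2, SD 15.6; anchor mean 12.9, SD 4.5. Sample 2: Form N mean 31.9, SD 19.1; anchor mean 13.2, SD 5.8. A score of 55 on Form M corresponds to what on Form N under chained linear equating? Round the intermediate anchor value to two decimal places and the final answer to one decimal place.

47.8

Form M → anchor (Sample 1): v = (4.5/15.6)(55 − 37.2) + 12.9 = 18.03
anchor → Form N (Sample 2): y = (19.1/5.8)(18.03 − 13.2) + 31.9 = 47.8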